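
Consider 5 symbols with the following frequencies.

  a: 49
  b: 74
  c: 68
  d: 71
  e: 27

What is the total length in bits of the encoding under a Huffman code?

Merge the two smallest weights repeatedly:
e(27) + a(49) → 76
c(68) + d(71) → 139
b(74) + 76 → 150
139 + 150 → 289
Total encoded bits = sum of merged weights = 76 + 139 + 150 + 289 = 654.

654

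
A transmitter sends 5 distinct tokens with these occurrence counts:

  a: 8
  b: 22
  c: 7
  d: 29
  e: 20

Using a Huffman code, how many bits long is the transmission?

Build the Huffman tree bottom-up:
c(7) + a(8) → 15
15 + e(20) → 35
b(22) + d(29) → 51
35 + 51 → 86
The encoded length is the sum of every internal node's weight: 15 + 35 + 51 + 86 = 187 bits.

187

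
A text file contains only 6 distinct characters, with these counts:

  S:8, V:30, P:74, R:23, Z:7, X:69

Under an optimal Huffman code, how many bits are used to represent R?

Huffman merges, smallest pair first:
Z(7) + S(8) → 15
15 + R(23) → 38
V(30) + 38 → 68
68 + X(69) → 137
P(74) + 137 → 211
R sits 4 levels below the root, so its codeword is 4 bits.

4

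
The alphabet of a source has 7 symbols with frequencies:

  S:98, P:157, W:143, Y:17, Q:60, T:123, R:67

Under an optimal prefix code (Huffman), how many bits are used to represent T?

3

Build the tree from the bottom:
Y(17) + Q(60) → 77
R(67) + 77 → 144
S(98) + T(123) → 221
W(143) + 144 → 287
P(157) + 221 → 378
287 + 378 → 665
T sits 3 levels below the root, so its codeword is 3 bits.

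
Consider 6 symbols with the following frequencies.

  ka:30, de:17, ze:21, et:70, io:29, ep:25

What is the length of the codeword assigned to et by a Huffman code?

Repeatedly merge the two smallest:
de(17) + ze(21) → 38
ep(25) + io(29) → 54
ka(30) + 38 → 68
54 + 68 → 122
et(70) + 122 → 192
et is merged only at the final step, so code length = 1.

1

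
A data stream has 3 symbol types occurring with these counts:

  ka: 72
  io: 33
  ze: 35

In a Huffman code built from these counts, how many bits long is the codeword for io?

2

Huffman merges, smallest pair first:
combine io(33), ze(35) → 68
combine 68, ka(72) → 140
io sits 2 levels below the root, so its codeword is 2 bits.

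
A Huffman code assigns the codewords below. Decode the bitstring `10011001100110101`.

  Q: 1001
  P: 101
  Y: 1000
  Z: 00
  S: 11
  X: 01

QQQPX

Read left to right; each codeword is recognised as soon as it completes (prefix code):
  1001→Q | 1001→Q | 1001→Q | 101→P | 01→X
Decoded message: QQQPX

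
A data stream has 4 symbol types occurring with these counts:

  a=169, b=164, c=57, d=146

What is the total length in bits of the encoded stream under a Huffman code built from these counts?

Build the Huffman tree bottom-up:
merge c(57) and d(146): 203
merge b(164) and a(169): 333
merge 203 and 333: 536
The encoded length is the sum of every internal node's weight: 203 + 333 + 536 = 1072 bits.

1072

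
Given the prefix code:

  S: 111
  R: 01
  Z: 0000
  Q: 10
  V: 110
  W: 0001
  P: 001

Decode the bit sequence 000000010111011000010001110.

Read left to right; each codeword is recognised as soon as it completes (prefix code):
  0000→Z | 0001→W | 01→R | 110→V | 110→V | 0001→W | 0001→W | 110→V
Decoded message: ZWRVVWWV

ZWRVVWWV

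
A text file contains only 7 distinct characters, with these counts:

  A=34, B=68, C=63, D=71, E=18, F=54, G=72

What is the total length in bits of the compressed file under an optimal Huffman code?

Greedily combine the two least-frequent nodes:
E(18) + A(34) → 52
52 + F(54) → 106
C(63) + B(68) → 131
D(71) + G(72) → 143
106 + 131 → 237
143 + 237 → 380
Each symbol's bit-cost is frequency × depth; summing gives 1049 bits (equivalently 52 + 106 + 131 + 143 + 237 + 380).

1049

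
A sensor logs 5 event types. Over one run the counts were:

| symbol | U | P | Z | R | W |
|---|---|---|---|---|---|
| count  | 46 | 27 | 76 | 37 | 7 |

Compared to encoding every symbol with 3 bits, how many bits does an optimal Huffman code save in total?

Fixed-length: 3 bits × 193 symbols = 579 bits.
Huffman merges:
merge W(7) and P(27): 34
merge 34 and R(37): 71
merge U(46) and 71: 117
merge Z(76) and 117: 193
Huffman total = 34 + 71 + 117 + 193 = 415 bits.
Saving = 579 − 415 = 164 bits.

164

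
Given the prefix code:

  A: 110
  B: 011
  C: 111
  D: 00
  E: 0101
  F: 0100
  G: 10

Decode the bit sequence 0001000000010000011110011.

Read left to right; each codeword is recognised as soon as it completes (prefix code):
  00→D | 0100→F | 00→D | 00→D | 0100→F | 00→D | 011→B | 110→A | 011→B
Decoded message: DFDDFDBAB

DFDDFDBAB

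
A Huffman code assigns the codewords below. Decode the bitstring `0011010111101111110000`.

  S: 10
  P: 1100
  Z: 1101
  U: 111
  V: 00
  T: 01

VZTUTUPV

Read left to right; each codeword is recognised as soon as it completes (prefix code):
  00→V | 1101→Z | 01→T | 111→U | 01→T | 111→U | 1100→P | 00→V
Decoded message: VZTUTUPV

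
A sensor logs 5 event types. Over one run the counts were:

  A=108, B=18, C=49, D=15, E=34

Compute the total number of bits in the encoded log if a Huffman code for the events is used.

440

Merge the two smallest weights repeatedly:
merge D(15) and B(18): 33
merge 33 and E(34): 67
merge C(49) and 67: 116
merge A(108) and 116: 224
Total encoded bits = sum of merged weights = 33 + 67 + 116 + 224 = 440.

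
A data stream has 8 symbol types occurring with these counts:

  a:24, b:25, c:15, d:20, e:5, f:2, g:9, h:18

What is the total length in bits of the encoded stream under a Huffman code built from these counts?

Merge the two smallest weights repeatedly:
merge f(2) and e(5): 7
merge 7 and g(9): 16
merge c(15) and 16: 31
merge h(18) and d(20): 38
merge a(24) and b(25): 49
merge 31 and 38: 69
merge 49 and 69: 118
The encoded length is the sum of every internal node's weight: 7 + 16 + 31 + 38 + 49 + 69 + 118 = 328 bits.

328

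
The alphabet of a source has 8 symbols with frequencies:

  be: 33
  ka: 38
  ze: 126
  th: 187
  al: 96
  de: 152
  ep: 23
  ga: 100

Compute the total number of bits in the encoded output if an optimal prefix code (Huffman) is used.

Greedily combine the two least-frequent nodes:
ep(23) + be(33) → 56
ka(38) + 56 → 94
94 + al(96) → 190
ga(100) + ze(126) → 226
de(152) + th(187) → 339
190 + 226 → 416
339 + 416 → 755
The encoded length is the sum of every internal node's weight: 56 + 94 + 190 + 226 + 339 + 416 + 755 = 2076 bits.

2076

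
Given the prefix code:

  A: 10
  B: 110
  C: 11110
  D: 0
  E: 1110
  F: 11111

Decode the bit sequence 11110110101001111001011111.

CBAADCDAF

Read left to right; each codeword is recognised as soon as it completes (prefix code):
  11110→C | 110→B | 10→A | 10→A | 0→D | 11110→C | 0→D | 10→A | 11111→F
Decoded message: CBAADCDAF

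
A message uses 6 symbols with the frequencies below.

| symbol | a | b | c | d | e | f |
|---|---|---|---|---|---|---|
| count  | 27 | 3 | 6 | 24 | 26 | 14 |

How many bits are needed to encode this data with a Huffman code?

Merge the two smallest weights repeatedly:
merge b(3) and c(6): 9
merge 9 and f(14): 23
merge 23 and d(24): 47
merge e(26) and a(27): 53
merge 47 and 53: 100
The encoded length is the sum of every internal node's weight: 9 + 23 + 47 + 53 + 100 = 232 bits.

232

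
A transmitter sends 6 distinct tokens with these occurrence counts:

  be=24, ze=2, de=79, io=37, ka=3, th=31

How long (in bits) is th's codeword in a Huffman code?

Repeatedly merge the two smallest:
combine ze(2), ka(3) → 5
combine 5, be(24) → 29
combine 29, th(31) → 60
combine io(37), 60 → 97
combine de(79), 97 → 176
th sits 3 levels below the root, so its codeword is 3 bits.

3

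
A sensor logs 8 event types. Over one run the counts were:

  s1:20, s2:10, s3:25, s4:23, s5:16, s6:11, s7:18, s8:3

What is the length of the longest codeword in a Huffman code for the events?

Merge the two lowest-weight nodes at each step:
s8(3) + s2(10) → 13
s6(11) + 13 → 24
s5(16) + s7(18) → 34
s1(20) + s4(23) → 43
24 + s3(25) → 49
34 + 43 → 77
49 + 77 → 126
Maximum depth reached is 4.

4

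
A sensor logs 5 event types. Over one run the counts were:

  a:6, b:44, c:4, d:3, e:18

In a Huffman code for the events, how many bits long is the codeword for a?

Build the tree from the bottom:
d(3) + c(4) → 7
a(6) + 7 → 13
13 + e(18) → 31
31 + b(44) → 75
a's leaf is at depth 3, giving a 3-bit codeword.

3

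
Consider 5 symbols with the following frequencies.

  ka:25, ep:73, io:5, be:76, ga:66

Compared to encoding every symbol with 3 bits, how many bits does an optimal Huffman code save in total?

215

Fixed-length: 3 bits × 245 symbols = 735 bits.
Huffman merges:
merge io(5) and ka(25): 30
merge 30 and ga(66): 96
merge ep(73) and be(76): 149
merge 96 and 149: 245
Huffman total = 30 + 96 + 149 + 245 = 520 bits.
Saving = 735 − 520 = 215 bits.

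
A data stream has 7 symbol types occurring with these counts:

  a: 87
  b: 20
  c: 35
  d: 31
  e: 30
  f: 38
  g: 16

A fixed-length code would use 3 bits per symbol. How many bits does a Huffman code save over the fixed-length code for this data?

Fixed-length: 3 bits × 257 symbols = 771 bits.
Huffman merges:
merge g(16) and b(20): 36
merge e(30) and d(31): 61
merge c(35) and 36: 71
merge f(38) and 61: 99
merge 71 and a(87): 158
merge 99 and 158: 257
Huffman total = 36 + 61 + 71 + 99 + 158 + 257 = 682 bits.
Saving = 771 − 682 = 89 bits.

89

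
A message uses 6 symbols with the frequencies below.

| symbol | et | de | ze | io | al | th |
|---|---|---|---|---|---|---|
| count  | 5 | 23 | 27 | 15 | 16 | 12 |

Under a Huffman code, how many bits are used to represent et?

3

Huffman merges, smallest pair first:
et(5) + th(12) → 17
io(15) + al(16) → 31
17 + de(23) → 40
ze(27) + 31 → 58
40 + 58 → 98
et's leaf is at depth 3, giving a 3-bit codeword.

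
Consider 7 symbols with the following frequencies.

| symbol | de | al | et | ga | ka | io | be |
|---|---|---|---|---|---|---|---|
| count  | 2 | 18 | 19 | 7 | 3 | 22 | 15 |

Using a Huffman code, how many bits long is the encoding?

Merge the two smallest weights repeatedly:
de(2) + ka(3) → 5
5 + ga(7) → 12
12 + be(15) → 27
al(18) + et(19) → 37
io(22) + 27 → 49
37 + 49 → 86
The encoded length is the sum of every internal node's weight: 5 + 12 + 27 + 37 + 49 + 86 = 216 bits.

216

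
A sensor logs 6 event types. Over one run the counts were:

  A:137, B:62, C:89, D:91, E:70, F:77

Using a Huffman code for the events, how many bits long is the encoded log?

Build the Huffman tree bottom-up:
combine B(62), E(70) → 132
combine F(77), C(89) → 166
combine D(91), 132 → 223
combine A(137), 166 → 303
combine 223, 303 → 526
Each symbol's bit-cost is frequency × depth; summing gives 1350 bits (equivalently 132 + 166 + 223 + 303 + 526).

1350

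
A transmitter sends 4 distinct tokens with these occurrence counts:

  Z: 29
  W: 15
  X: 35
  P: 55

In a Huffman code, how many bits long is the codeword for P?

Huffman merges, smallest pair first:
merge W(15) and Z(29): 44
merge X(35) and 44: 79
merge P(55) and 79: 134
P sits one level below the root: a 1-bit codeword.

1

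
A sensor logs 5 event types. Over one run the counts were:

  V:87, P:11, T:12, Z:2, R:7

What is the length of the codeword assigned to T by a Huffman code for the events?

Build the tree from the bottom:
Z(2) + R(7) → 9
9 + P(11) → 20
T(12) + 20 → 32
32 + V(87) → 119
T's leaf is at depth 2, giving a 2-bit codeword.

2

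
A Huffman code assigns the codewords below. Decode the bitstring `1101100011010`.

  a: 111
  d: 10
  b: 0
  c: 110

Read left to right; each codeword is recognised as soon as it completes (prefix code):
  110→c | 110→c | 0→b | 0→b | 110→c | 10→d
Decoded message: ccbbcd

ccbbcd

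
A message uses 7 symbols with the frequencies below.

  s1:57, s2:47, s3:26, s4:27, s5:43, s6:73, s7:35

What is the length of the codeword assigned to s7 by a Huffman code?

Build the tree from the bottom:
s3(26) + s4(27) → 53
s7(35) + s5(43) → 78
s2(47) + 53 → 100
s1(57) + s6(73) → 130
78 + 100 → 178
130 + 178 → 308
s7's leaf is at depth 3, giving a 3-bit codeword.

3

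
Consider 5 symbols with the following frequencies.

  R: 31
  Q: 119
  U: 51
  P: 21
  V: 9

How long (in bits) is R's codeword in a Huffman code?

3

Build the tree from the bottom:
combine V(9), P(21) → 30
combine 30, R(31) → 61
combine U(51), 61 → 112
combine 112, Q(119) → 231
The subtree containing R is merged 3 times, so code length = 3.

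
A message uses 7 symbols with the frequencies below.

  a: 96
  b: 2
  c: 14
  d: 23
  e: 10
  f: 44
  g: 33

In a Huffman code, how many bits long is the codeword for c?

Build the tree from the bottom:
merge b(2) and e(10): 12
merge 12 and c(14): 26
merge d(23) and 26: 49
merge g(33) and f(44): 77
merge 49 and 77: 126
merge a(96) and 126: 222
c sits 4 levels below the root, so its codeword is 4 bits.

4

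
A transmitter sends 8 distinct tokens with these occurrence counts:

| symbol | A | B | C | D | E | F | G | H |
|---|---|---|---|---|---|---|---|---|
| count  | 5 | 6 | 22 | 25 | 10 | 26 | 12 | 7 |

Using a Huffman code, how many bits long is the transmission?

Build the Huffman tree bottom-up:
combine A(5), B(6) → 11
combine H(7), E(10) → 17
combine 11, G(12) → 23
combine 17, C(22) → 39
combine 23, D(25) → 48
combine F(26), 39 → 65
combine 48, 65 → 113
Total encoded bits = sum of merged weights = 11 + 17 + 23 + 39 + 48 + 65 + 113 = 316.

316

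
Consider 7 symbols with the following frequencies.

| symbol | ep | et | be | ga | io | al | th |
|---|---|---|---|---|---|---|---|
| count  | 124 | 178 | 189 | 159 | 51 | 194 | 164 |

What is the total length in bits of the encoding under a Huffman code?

Build the Huffman tree bottom-up:
merge io(51) and ep(124): 175
merge ga(159) and th(164): 323
merge 175 and et(178): 353
merge be(189) and al(194): 383
merge 323 and 353: 676
merge 383 and 676: 1059
The encoded length is the sum of every internal node's weight: 175 + 323 + 353 + 383 + 676 + 1059 = 2969 bits.

2969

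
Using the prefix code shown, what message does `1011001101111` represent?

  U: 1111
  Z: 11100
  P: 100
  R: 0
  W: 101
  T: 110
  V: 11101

WPTU

Read left to right; each codeword is recognised as soon as it completes (prefix code):
  101→W | 100→P | 110→T | 1111→U
Decoded message: WPTU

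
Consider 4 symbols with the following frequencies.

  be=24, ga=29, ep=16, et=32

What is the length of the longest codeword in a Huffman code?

2

Merge the two lowest-weight nodes at each step:
merge ep(16) and be(24): 40
merge ga(29) and et(32): 61
merge 40 and 61: 101
The rarest symbols sit at the bottom; the longest codeword is 2 bits.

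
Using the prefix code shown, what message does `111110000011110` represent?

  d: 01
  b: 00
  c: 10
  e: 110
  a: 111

Read left to right; each codeword is recognised as soon as it completes (prefix code):
  111→a | 110→e | 00→b | 00→b | 111→a | 10→c
Decoded message: aebbac

aebbac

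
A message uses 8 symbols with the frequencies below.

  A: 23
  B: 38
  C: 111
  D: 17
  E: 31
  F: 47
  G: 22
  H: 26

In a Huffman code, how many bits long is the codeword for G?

4

Repeatedly merge the two smallest:
combine D(17), G(22) → 39
combine A(23), H(26) → 49
combine E(31), B(38) → 69
combine 39, F(47) → 86
combine 49, 69 → 118
combine 86, C(111) → 197
combine 118, 197 → 315
The subtree containing G is merged 4 times, so code length = 4.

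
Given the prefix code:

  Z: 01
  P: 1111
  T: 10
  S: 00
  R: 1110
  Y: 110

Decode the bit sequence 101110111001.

Read left to right; each codeword is recognised as soon as it completes (prefix code):
  10→T | 1110→R | 1110→R | 01→Z
Decoded message: TRRZ

TRRZ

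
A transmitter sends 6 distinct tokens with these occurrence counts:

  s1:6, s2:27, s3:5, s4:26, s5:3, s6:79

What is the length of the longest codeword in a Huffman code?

Merge the two lowest-weight nodes at each step:
combine s5(3), s3(5) → 8
combine s1(6), 8 → 14
combine 14, s4(26) → 40
combine s2(27), 40 → 67
combine 67, s6(79) → 146
The first pair merged (s5, s3) ends up deepest, at depth 5.

5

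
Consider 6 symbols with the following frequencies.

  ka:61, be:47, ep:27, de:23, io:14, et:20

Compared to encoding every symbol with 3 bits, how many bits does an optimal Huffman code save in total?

Fixed-length: 3 bits × 192 symbols = 576 bits.
Huffman merges:
io(14) + et(20) → 34
de(23) + ep(27) → 50
34 + be(47) → 81
50 + ka(61) → 111
81 + 111 → 192
Huffman total = 34 + 50 + 81 + 111 + 192 = 468 bits.
Saving = 576 − 468 = 108 bits.

108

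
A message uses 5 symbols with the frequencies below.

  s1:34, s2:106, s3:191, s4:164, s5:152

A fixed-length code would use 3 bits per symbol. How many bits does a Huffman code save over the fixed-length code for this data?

Fixed-length: 3 bits × 647 symbols = 1941 bits.
Huffman merges:
s1(34) + s2(106) → 140
140 + s5(152) → 292
s4(164) + s3(191) → 355
292 + 355 → 647
Huffman total = 140 + 292 + 355 + 647 = 1434 bits.
Saving = 1941 − 1434 = 507 bits.

507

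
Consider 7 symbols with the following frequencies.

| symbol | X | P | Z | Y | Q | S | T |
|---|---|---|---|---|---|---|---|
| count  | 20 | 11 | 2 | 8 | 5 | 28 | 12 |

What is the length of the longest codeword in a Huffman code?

4

Merge the two lowest-weight nodes at each step:
merge Z(2) and Q(5): 7
merge 7 and Y(8): 15
merge P(11) and T(12): 23
merge 15 and X(20): 35
merge 23 and S(28): 51
merge 35 and 51: 86
Maximum depth reached is 4.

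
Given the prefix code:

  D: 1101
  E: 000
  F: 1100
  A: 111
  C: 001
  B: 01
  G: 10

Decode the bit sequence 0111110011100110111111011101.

Read left to right; each codeword is recognised as soon as it completes (prefix code):
  01→B | 111→A | 10→G | 01→B | 1100→F | 1101→D | 111→A | 1101→D | 1101→D
Decoded message: BAGBFDADD

BAGBFDADD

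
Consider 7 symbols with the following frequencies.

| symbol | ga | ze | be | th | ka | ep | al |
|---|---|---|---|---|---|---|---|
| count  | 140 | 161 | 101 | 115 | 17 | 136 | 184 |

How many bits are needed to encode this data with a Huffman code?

Greedily combine the two least-frequent nodes:
combine ka(17), be(101) → 118
combine th(115), 118 → 233
combine ep(136), ga(140) → 276
combine ze(161), al(184) → 345
combine 233, 276 → 509
combine 345, 509 → 854
The encoded length is the sum of every internal node's weight: 118 + 233 + 276 + 345 + 509 + 854 = 2335 bits.

2335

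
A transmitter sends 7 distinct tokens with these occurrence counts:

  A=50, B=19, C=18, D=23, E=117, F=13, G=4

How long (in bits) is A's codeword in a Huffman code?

Repeatedly merge the two smallest:
merge G(4) and F(13): 17
merge 17 and C(18): 35
merge B(19) and D(23): 42
merge 35 and 42: 77
merge A(50) and 77: 127
merge E(117) and 127: 244
A's leaf is at depth 2, giving a 2-bit codeword.

2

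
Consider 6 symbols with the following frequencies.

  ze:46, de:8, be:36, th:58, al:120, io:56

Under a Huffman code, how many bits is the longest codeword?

4

Merge the two lowest-weight nodes at each step:
combine de(8), be(36) → 44
combine 44, ze(46) → 90
combine io(56), th(58) → 114
combine 90, 114 → 204
combine al(120), 204 → 324
Maximum depth reached is 4.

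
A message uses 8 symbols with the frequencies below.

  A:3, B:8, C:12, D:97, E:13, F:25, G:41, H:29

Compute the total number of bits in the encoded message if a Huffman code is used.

Greedily combine the two least-frequent nodes:
A(3) + B(8) → 11
11 + C(12) → 23
E(13) + 23 → 36
F(25) + H(29) → 54
36 + G(41) → 77
54 + 77 → 131
D(97) + 131 → 228
Each symbol's bit-cost is frequency × depth; summing gives 560 bits (equivalently 11 + 23 + 36 + 54 + 77 + 131 + 228).

560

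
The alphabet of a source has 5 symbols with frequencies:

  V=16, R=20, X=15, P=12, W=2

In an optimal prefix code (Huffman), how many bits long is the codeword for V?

Repeatedly merge the two smallest:
W(2) + P(12) → 14
14 + X(15) → 29
V(16) + R(20) → 36
29 + 36 → 65
V's leaf is at depth 2, giving a 2-bit codeword.

2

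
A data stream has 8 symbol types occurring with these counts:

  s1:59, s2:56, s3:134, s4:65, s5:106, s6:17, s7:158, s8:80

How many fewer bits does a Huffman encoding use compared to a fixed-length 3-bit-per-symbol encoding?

Fixed-length: 3 bits × 675 symbols = 2025 bits.
Huffman merges:
s6(17) + s2(56) → 73
s1(59) + s4(65) → 124
73 + s8(80) → 153
s5(106) + 124 → 230
s3(134) + 153 → 287
s7(158) + 230 → 388
287 + 388 → 675
Huffman total = 73 + 124 + 153 + 230 + 287 + 388 + 675 = 1930 bits.
Saving = 2025 − 1930 = 95 bits.

95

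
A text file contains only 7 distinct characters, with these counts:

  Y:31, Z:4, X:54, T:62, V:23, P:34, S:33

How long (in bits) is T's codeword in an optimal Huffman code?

Huffman merges, smallest pair first:
combine Z(4), V(23) → 27
combine 27, Y(31) → 58
combine S(33), P(34) → 67
combine X(54), 58 → 112
combine T(62), 67 → 129
combine 112, 129 → 241
T sits 2 levels below the root, so its codeword is 2 bits.

2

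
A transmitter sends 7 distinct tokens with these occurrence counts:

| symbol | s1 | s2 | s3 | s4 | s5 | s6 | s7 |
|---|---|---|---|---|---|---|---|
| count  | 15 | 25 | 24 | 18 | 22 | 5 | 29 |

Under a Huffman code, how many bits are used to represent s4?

Build the tree from the bottom:
combine s6(5), s1(15) → 20
combine s4(18), 20 → 38
combine s5(22), s3(24) → 46
combine s2(25), s7(29) → 54
combine 38, 46 → 84
combine 54, 84 → 138
s4 sits 3 levels below the root, so its codeword is 3 bits.

3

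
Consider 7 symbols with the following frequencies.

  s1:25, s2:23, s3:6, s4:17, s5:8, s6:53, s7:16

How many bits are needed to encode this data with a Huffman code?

380

Greedily combine the two least-frequent nodes:
combine s3(6), s5(8) → 14
combine 14, s7(16) → 30
combine s4(17), s2(23) → 40
combine s1(25), 30 → 55
combine 40, s6(53) → 93
combine 55, 93 → 148
Each symbol's bit-cost is frequency × depth; summing gives 380 bits (equivalently 14 + 30 + 40 + 55 + 93 + 148).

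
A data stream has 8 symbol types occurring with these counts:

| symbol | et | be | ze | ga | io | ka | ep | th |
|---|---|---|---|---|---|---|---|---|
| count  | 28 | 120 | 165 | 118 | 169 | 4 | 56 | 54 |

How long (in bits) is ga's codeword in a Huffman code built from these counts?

Huffman merges, smallest pair first:
merge ka(4) and et(28): 32
merge 32 and th(54): 86
merge ep(56) and 86: 142
merge ga(118) and be(120): 238
merge 142 and ze(165): 307
merge io(169) and 238: 407
merge 307 and 407: 714
ga sits 3 levels below the root, so its codeword is 3 bits.

3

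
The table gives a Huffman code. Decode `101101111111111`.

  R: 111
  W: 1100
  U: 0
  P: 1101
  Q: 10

Read left to right; each codeword is recognised as soon as it completes (prefix code):
  10→Q | 1101→P | 111→R | 111→R | 111→R
Decoded message: QPRRR

QPRRR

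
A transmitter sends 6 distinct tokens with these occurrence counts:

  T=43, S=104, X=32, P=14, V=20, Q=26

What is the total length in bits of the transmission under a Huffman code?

Greedily combine the two least-frequent nodes:
combine P(14), V(20) → 34
combine Q(26), X(32) → 58
combine 34, T(43) → 77
combine 58, 77 → 135
combine S(104), 135 → 239
The encoded length is the sum of every internal node's weight: 34 + 58 + 77 + 135 + 239 = 543 bits.

543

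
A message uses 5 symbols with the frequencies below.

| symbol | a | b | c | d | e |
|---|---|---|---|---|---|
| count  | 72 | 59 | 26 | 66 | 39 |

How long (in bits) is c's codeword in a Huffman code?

Repeatedly merge the two smallest:
combine c(26), e(39) → 65
combine b(59), 65 → 124
combine d(66), a(72) → 138
combine 124, 138 → 262
The subtree containing c is merged 3 times, so code length = 3.

3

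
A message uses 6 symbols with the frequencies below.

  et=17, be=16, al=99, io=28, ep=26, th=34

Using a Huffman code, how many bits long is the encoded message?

Greedily combine the two least-frequent nodes:
merge be(16) and et(17): 33
merge ep(26) and io(28): 54
merge 33 and th(34): 67
merge 54 and 67: 121
merge al(99) and 121: 220
Total encoded bits = sum of merged weights = 33 + 54 + 67 + 121 + 220 = 495.

495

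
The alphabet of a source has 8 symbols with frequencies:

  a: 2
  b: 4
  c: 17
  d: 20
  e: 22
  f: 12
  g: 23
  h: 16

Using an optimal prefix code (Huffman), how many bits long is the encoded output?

327

Greedily combine the two least-frequent nodes:
combine a(2), b(4) → 6
combine 6, f(12) → 18
combine h(16), c(17) → 33
combine 18, d(20) → 38
combine e(22), g(23) → 45
combine 33, 38 → 71
combine 45, 71 → 116
Each symbol's bit-cost is frequency × depth; summing gives 327 bits (equivalently 6 + 18 + 33 + 38 + 45 + 71 + 116).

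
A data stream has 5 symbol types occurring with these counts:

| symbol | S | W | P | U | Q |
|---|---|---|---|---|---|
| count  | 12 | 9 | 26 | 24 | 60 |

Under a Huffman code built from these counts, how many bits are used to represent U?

3

Repeatedly merge the two smallest:
W(9) + S(12) → 21
21 + U(24) → 45
P(26) + 45 → 71
Q(60) + 71 → 131
U sits 3 levels below the root, so its codeword is 3 bits.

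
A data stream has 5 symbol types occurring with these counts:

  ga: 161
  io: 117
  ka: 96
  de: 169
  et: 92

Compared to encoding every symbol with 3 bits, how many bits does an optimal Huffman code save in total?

447

Fixed-length: 3 bits × 635 symbols = 1905 bits.
Huffman merges:
et(92) + ka(96) → 188
io(117) + ga(161) → 278
de(169) + 188 → 357
278 + 357 → 635
Huffman total = 188 + 278 + 357 + 635 = 1458 bits.
Saving = 1905 − 1458 = 447 bits.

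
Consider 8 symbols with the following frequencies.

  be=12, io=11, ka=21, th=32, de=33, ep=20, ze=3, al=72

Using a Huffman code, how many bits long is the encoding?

547

Build the Huffman tree bottom-up:
combine ze(3), io(11) → 14
combine be(12), 14 → 26
combine ep(20), ka(21) → 41
combine 26, th(32) → 58
combine de(33), 41 → 74
combine 58, al(72) → 130
combine 74, 130 → 204
The encoded length is the sum of every internal node's weight: 14 + 26 + 41 + 58 + 74 + 130 + 204 = 547 bits.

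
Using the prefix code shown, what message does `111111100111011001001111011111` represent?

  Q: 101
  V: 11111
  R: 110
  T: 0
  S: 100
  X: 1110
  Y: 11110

Read left to right; each codeword is recognised as soon as it completes (prefix code):
  11111→V | 110→R | 0→T | 1110→X | 110→R | 0→T | 100→S | 11110→Y | 11111→V
Decoded message: VRTXRTSYV

VRTXRTSYV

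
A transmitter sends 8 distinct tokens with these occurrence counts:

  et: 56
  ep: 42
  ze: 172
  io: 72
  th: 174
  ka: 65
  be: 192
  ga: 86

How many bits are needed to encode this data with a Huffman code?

2446

Greedily combine the two least-frequent nodes:
ep(42) + et(56) → 98
ka(65) + io(72) → 137
ga(86) + 98 → 184
137 + ze(172) → 309
th(174) + 184 → 358
be(192) + 309 → 501
358 + 501 → 859
Total encoded bits = sum of merged weights = 98 + 137 + 184 + 309 + 358 + 501 + 859 = 2446.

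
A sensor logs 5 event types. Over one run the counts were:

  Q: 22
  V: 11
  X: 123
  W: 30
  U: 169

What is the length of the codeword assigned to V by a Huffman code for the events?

4

Build the tree from the bottom:
combine V(11), Q(22) → 33
combine W(30), 33 → 63
combine 63, X(123) → 186
combine U(169), 186 → 355
V's leaf is at depth 4, giving a 4-bit codeword.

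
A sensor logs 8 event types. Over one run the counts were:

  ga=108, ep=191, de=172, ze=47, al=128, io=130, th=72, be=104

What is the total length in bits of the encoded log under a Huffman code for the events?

Build the Huffman tree bottom-up:
merge ze(47) and th(72): 119
merge be(104) and ga(108): 212
merge 119 and al(128): 247
merge io(130) and de(172): 302
merge ep(191) and 212: 403
merge 247 and 302: 549
merge 403 and 549: 952
The encoded length is the sum of every internal node's weight: 119 + 212 + 247 + 302 + 403 + 549 + 952 = 2784 bits.

2784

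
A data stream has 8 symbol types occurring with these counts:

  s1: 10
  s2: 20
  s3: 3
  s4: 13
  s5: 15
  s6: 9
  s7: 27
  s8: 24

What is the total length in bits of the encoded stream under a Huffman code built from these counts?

346

Merge the two smallest weights repeatedly:
combine s3(3), s6(9) → 12
combine s1(10), 12 → 22
combine s4(13), s5(15) → 28
combine s2(20), 22 → 42
combine s8(24), s7(27) → 51
combine 28, 42 → 70
combine 51, 70 → 121
Each symbol's bit-cost is frequency × depth; summing gives 346 bits (equivalently 12 + 22 + 28 + 42 + 51 + 70 + 121).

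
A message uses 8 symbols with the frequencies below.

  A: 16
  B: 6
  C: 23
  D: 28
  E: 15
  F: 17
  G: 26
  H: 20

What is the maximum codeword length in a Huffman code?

Merge the two lowest-weight nodes at each step:
merge B(6) and E(15): 21
merge A(16) and F(17): 33
merge H(20) and 21: 41
merge C(23) and G(26): 49
merge D(28) and 33: 61
merge 41 and 49: 90
merge 61 and 90: 151
Maximum depth reached is 4.

4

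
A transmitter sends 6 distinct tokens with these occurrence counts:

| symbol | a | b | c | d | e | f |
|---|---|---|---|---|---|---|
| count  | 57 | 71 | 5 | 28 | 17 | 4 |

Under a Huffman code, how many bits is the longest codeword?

Merge the two lowest-weight nodes at each step:
f(4) + c(5) → 9
9 + e(17) → 26
26 + d(28) → 54
54 + a(57) → 111
b(71) + 111 → 182
Maximum depth reached is 5.

5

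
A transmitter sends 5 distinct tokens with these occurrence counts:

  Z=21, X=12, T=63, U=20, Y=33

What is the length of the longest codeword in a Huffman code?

Merge the two lowest-weight nodes at each step:
X(12) + U(20) → 32
Z(21) + 32 → 53
Y(33) + 53 → 86
T(63) + 86 → 149
Maximum depth reached is 4.

4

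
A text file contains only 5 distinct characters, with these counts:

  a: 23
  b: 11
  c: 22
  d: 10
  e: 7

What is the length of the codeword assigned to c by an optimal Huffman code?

Repeatedly merge the two smallest:
e(7) + d(10) → 17
b(11) + 17 → 28
c(22) + a(23) → 45
28 + 45 → 73
c sits 2 levels below the root, so its codeword is 2 bits.

2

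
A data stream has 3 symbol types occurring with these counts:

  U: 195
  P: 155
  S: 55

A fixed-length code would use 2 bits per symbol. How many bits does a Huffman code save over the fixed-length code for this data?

195

Fixed-length: 2 bits × 405 symbols = 810 bits.
Huffman merges:
merge S(55) and P(155): 210
merge U(195) and 210: 405
Huffman total = 210 + 405 = 615 bits.
Saving = 810 − 615 = 195 bits.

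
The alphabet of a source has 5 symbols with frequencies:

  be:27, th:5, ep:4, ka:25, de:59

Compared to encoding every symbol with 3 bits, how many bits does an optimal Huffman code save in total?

Fixed-length: 3 bits × 120 symbols = 360 bits.
Huffman merges:
combine ep(4), th(5) → 9
combine 9, ka(25) → 34
combine be(27), 34 → 61
combine de(59), 61 → 120
Huffman total = 9 + 34 + 61 + 120 = 224 bits.
Saving = 360 − 224 = 136 bits.

136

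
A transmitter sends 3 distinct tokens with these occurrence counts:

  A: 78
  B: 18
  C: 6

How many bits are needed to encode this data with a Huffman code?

126

Greedily combine the two least-frequent nodes:
C(6) + B(18) → 24
24 + A(78) → 102
The encoded length is the sum of every internal node's weight: 24 + 102 = 126 bits.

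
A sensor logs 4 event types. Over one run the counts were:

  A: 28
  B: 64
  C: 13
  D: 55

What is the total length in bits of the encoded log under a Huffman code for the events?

Merge the two smallest weights repeatedly:
merge C(13) and A(28): 41
merge 41 and D(55): 96
merge B(64) and 96: 160
The encoded length is the sum of every internal node's weight: 41 + 96 + 160 = 297 bits.

297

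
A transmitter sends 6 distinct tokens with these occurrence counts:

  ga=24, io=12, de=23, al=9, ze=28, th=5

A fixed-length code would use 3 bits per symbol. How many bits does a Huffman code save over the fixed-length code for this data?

Fixed-length: 3 bits × 101 symbols = 303 bits.
Huffman merges:
th(5) + al(9) → 14
io(12) + 14 → 26
de(23) + ga(24) → 47
26 + ze(28) → 54
47 + 54 → 101
Huffman total = 14 + 26 + 47 + 54 + 101 = 242 bits.
Saving = 303 − 242 = 61 bits.

61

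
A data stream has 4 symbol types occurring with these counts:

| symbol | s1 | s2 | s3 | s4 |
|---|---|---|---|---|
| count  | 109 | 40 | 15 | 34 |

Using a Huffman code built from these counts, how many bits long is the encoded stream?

336

Greedily combine the two least-frequent nodes:
s3(15) + s4(34) → 49
s2(40) + 49 → 89
89 + s1(109) → 198
Each symbol's bit-cost is frequency × depth; summing gives 336 bits (equivalently 49 + 89 + 198).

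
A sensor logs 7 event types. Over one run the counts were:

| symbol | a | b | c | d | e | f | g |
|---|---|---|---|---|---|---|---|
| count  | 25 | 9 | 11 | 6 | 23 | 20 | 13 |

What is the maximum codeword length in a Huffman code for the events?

4

Merge the two lowest-weight nodes at each step:
merge d(6) and b(9): 15
merge c(11) and g(13): 24
merge 15 and f(20): 35
merge e(23) and 24: 47
merge a(25) and 35: 60
merge 47 and 60: 107
The rarest symbols sit at the bottom; the longest codeword is 4 bits.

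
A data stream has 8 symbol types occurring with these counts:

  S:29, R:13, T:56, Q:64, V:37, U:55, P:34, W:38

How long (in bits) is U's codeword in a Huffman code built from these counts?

Repeatedly merge the two smallest:
merge R(13) and S(29): 42
merge P(34) and V(37): 71
merge W(38) and 42: 80
merge U(55) and T(56): 111
merge Q(64) and 71: 135
merge 80 and 111: 191
merge 135 and 191: 326
U's leaf is at depth 3, giving a 3-bit codeword.

3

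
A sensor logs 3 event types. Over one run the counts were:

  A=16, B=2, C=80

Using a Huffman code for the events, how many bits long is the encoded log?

Merge the two smallest weights repeatedly:
merge B(2) and A(16): 18
merge 18 and C(80): 98
Total encoded bits = sum of merged weights = 18 + 98 = 116.

116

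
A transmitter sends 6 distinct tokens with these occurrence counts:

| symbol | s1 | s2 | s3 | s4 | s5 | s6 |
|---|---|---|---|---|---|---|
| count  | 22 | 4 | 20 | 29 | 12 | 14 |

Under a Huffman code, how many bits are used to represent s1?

Repeatedly merge the two smallest:
s2(4) + s5(12) → 16
s6(14) + 16 → 30
s3(20) + s1(22) → 42
s4(29) + 30 → 59
42 + 59 → 101
s1 sits 2 levels below the root, so its codeword is 2 bits.

2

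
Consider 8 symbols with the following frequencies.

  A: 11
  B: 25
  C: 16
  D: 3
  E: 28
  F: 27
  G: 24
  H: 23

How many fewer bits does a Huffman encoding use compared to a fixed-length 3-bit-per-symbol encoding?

Fixed-length: 3 bits × 157 symbols = 471 bits.
Huffman merges:
merge D(3) and A(11): 14
merge 14 and C(16): 30
merge H(23) and G(24): 47
merge B(25) and F(27): 52
merge E(28) and 30: 58
merge 47 and 52: 99
merge 58 and 99: 157
Huffman total = 14 + 30 + 47 + 52 + 58 + 99 + 157 = 457 bits.
Saving = 471 − 457 = 14 bits.

14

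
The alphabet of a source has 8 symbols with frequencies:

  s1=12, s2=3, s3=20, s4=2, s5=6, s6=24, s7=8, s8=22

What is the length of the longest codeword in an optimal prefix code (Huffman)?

6

Merge the two lowest-weight nodes at each step:
s4(2) + s2(3) → 5
5 + s5(6) → 11
s7(8) + 11 → 19
s1(12) + 19 → 31
s3(20) + s8(22) → 42
s6(24) + 31 → 55
42 + 55 → 97
The rarest symbols sit at the bottom; the longest codeword is 6 bits.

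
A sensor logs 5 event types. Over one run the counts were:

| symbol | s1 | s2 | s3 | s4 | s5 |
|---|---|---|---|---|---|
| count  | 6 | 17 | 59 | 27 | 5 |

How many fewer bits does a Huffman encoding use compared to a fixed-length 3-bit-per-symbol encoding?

134

Fixed-length: 3 bits × 114 symbols = 342 bits.
Huffman merges:
s5(5) + s1(6) → 11
11 + s2(17) → 28
s4(27) + 28 → 55
55 + s3(59) → 114
Huffman total = 11 + 28 + 55 + 114 = 208 bits.
Saving = 342 − 208 = 134 bits.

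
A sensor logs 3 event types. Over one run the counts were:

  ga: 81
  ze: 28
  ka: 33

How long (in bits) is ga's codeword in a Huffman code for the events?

Huffman merges, smallest pair first:
ze(28) + ka(33) → 61
61 + ga(81) → 142
ga is merged only at the final step, so code length = 1.

1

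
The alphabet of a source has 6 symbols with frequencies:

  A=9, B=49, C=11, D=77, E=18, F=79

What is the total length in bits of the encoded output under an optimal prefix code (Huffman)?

544

Greedily combine the two least-frequent nodes:
A(9) + C(11) → 20
E(18) + 20 → 38
38 + B(49) → 87
D(77) + F(79) → 156
87 + 156 → 243
Each symbol's bit-cost is frequency × depth; summing gives 544 bits (equivalently 20 + 38 + 87 + 156 + 243).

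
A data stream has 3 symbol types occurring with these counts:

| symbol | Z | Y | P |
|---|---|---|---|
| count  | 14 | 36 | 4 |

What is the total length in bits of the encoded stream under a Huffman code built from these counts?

Build the Huffman tree bottom-up:
combine P(4), Z(14) → 18
combine 18, Y(36) → 54
Total encoded bits = sum of merged weights = 18 + 54 = 72.

72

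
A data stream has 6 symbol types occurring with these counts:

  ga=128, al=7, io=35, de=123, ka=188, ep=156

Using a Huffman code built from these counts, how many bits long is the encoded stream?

Merge the two smallest weights repeatedly:
merge al(7) and io(35): 42
merge 42 and de(123): 165
merge ga(128) and ep(156): 284
merge 165 and ka(188): 353
merge 284 and 353: 637
Total encoded bits = sum of merged weights = 42 + 165 + 284 + 353 + 637 = 1481.

1481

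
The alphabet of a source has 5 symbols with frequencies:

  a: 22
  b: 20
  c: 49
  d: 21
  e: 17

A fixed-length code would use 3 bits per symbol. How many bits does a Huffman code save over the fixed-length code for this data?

Fixed-length: 3 bits × 129 symbols = 387 bits.
Huffman merges:
e(17) + b(20) → 37
d(21) + a(22) → 43
37 + 43 → 80
c(49) + 80 → 129
Huffman total = 37 + 43 + 80 + 129 = 289 bits.
Saving = 387 − 289 = 98 bits.

98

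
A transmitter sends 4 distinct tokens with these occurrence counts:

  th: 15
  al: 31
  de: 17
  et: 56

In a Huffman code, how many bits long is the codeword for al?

Build the tree from the bottom:
th(15) + de(17) → 32
al(31) + 32 → 63
et(56) + 63 → 119
The subtree containing al is merged 2 times, so code length = 2.

2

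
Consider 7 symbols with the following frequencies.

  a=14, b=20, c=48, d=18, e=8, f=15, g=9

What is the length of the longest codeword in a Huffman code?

4

Merge the two lowest-weight nodes at each step:
e(8) + g(9) → 17
a(14) + f(15) → 29
17 + d(18) → 35
b(20) + 29 → 49
35 + c(48) → 83
49 + 83 → 132
The first pair merged (e, g) ends up deepest, at depth 4.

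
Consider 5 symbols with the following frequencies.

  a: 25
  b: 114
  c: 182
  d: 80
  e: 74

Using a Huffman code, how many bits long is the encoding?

1046

Merge the two smallest weights repeatedly:
a(25) + e(74) → 99
d(80) + 99 → 179
b(114) + 179 → 293
c(182) + 293 → 475
The encoded length is the sum of every internal node's weight: 99 + 179 + 293 + 475 = 1046 bits.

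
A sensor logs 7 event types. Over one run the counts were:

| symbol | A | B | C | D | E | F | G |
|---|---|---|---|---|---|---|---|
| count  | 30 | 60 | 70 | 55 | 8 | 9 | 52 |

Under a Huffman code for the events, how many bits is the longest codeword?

Merge the two lowest-weight nodes at each step:
E(8) + F(9) → 17
17 + A(30) → 47
47 + G(52) → 99
D(55) + B(60) → 115
C(70) + 99 → 169
115 + 169 → 284
The first pair merged (E, F) ends up deepest, at depth 5.

5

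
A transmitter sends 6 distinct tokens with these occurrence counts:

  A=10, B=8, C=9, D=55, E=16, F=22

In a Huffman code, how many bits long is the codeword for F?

Huffman merges, smallest pair first:
merge B(8) and C(9): 17
merge A(10) and E(16): 26
merge 17 and F(22): 39
merge 26 and 39: 65
merge D(55) and 65: 120
F's leaf is at depth 3, giving a 3-bit codeword.

3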